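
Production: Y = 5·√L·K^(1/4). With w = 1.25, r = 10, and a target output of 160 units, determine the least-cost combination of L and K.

Cost minimization requires the marginal rate of technical substitution to equal the input-price ratio: MP_L/MP_K = w/r.
Here MP_L/MP_K = (1/2)·(K/L)/(1/4) = 2·(K/L). Setting this equal to 1.25/10 = 0.125 gives K = 0.0625L.
Substituting into Y = 160: 5·L^(1/2)·(0.0625L)^(1/4) = 160.
Solving, L = 256 and K = 16.

L* = 256, K* = 16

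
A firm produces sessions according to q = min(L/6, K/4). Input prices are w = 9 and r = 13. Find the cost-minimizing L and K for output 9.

With a fixed-proportions technology, the cost-minimizing bundle uses no slack in either input: L/6 = K/4 = q.
So L = 6·9 = 54 and K = 4·9 = 36.

L* = 54, K* = 36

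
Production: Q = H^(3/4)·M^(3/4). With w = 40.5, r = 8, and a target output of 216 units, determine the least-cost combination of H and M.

H* = 16, M* = 81

Cost minimization requires the marginal rate of technical substitution to equal the input-price ratio: MP_H/MP_M = w/r.
Here MP_H/MP_M = (3/4)·(M/H)/(3/4) = (M/H). Setting this equal to 40.5/8 = 5.0625 gives M = 5.0625H.
Substituting into Q = 216: H^(3/4)·(5.0625H)^(3/4) = 216.
Solving, H = 16 and M = 81.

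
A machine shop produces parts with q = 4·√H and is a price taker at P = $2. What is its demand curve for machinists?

MP_H = (1/2)·4·H^(-1/2) = 2·H^(-1/2).
Setting P·MP_H = w: 4·H^(-1/2) = w.
Solving for H: H^(-1/2) = w/4, so H = (4/w)^(2).

H(w) = 16/w²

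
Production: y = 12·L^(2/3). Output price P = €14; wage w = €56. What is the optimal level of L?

MP_L = (2/3)·12·L^(-1/3) = 8·L^(-1/3).
Profit maximization for a price taker requires P·MP_L = w: 14·8·L^(-1/3) = 56.
So L^(-1/3) = 0.5, which gives L = 8.

L* = 8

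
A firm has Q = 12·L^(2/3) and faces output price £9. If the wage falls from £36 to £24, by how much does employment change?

ΔL = 19

From P·MP_L = w with MP_L = 8·L^(-1/3), the labor demand is L(w) = (72/w)^(3).
At w = 36: L = 8. At w = 24: L = 27.
ΔL = 27 − 8 = 19.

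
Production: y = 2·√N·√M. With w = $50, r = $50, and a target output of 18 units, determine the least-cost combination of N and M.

Cost minimization requires the marginal rate of technical substitution to equal the input-price ratio: MP_N/MP_M = w/r.
Here MP_N/MP_M = (1/2)·(M/N)/(1/2) = (M/N). Setting this equal to 50/50 = 1 gives M = N.
Substituting into y = 18: 2·N^(1/2)·(N)^(1/2) = 18.
Solving, N = 9 and M = 9.

N* = 9, M* = 9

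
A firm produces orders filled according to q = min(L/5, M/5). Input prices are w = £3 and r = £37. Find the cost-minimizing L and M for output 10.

With a fixed-proportions technology, the cost-minimizing bundle uses no slack in either input: L/5 = M/5 = q.
So L = 5·10 = 50 and M = 5·10 = 50.

L* = 50, M* = 50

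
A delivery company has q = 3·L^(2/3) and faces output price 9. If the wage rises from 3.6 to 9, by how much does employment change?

ΔL = -117

From P·MP_L = w with MP_L = 2·L^(-1/3), the labor demand is L(w) = (18/w)^(3).
At w = 3.6: L = 125. At w = 9: L = 8.
ΔL = 8 − 125 = -117.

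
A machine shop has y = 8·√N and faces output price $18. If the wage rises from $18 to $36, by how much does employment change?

From P·MP_N = w with MP_N = 4·N^(-1/2), the labor demand is N(w) = (72/w)^(2).
At w = 18: N = 16. At w = 36: N = 4.
ΔN = 4 − 16 = -12.

ΔN = -12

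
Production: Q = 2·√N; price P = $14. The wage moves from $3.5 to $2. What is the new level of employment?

N* = 49

From P·MP_N = w with MP_N = N^(-1/2), the labor demand is N(w) = (14/w)^(2).
At w = 3.5: N = 16. At w = 2: N = 49.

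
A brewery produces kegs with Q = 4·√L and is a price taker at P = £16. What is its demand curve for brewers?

L(w) = 1024/w²

MP_L = (1/2)·4·L^(-1/2) = 2·L^(-1/2).
Setting P·MP_L = w: 32·L^(-1/2) = w.
Solving for L: L^(-1/2) = w/32, so L = (32/w)^(2).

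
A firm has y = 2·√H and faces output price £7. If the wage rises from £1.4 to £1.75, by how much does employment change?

ΔH = -9

From P·MP_H = w with MP_H = H^(-1/2), the labor demand is H(w) = (7/w)^(2).
At w = 1.4: H = 25. At w = 1.75: H = 16.
ΔH = 16 − 25 = -9.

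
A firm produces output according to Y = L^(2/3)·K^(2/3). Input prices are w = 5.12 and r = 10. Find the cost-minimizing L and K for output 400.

L* = 125, K* = 64

Cost minimization requires the marginal rate of technical substitution to equal the input-price ratio: MP_L/MP_K = w/r.
Here MP_L/MP_K = (2/3)·(K/L)/(2/3) = (K/L). Setting this equal to 5.12/10 = 0.512 gives K = 0.512L.
Substituting into Y = 400: L^(2/3)·(0.512L)^(2/3) = 400.
Solving, L = 125 and K = 64.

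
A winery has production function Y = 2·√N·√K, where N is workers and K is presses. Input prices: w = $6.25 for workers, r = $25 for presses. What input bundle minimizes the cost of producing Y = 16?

N* = 16, K* = 4

Cost minimization requires the marginal rate of technical substitution to equal the input-price ratio: MP_N/MP_K = w/r.
Here MP_N/MP_K = (1/2)·(K/N)/(1/2) = (K/N). Setting this equal to 6.25/25 = 0.25 gives K = 0.25N.
Substituting into Y = 16: 2·N^(1/2)·(0.25N)^(1/2) = 16.
Solving, N = 16 and K = 4.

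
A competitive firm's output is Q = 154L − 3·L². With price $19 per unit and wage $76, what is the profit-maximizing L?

L* = 25

The marginal product of L is MP_L = 154 − 6L.
A price-taking firm hires until the value of the marginal product equals the wage: P·MP_L = w, so 19·(154 − 6L) = 76.
Then 154 − 6L = 4, giving L = 25.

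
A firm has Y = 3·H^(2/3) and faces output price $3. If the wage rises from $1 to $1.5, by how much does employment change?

From P·MP_H = w with MP_H = 2·H^(-1/3), the labor demand is H(w) = (6/w)^(3).
At w = 1: H = 216. At w = 1.5: H = 64.
ΔH = 64 − 216 = -152.

ΔH = -152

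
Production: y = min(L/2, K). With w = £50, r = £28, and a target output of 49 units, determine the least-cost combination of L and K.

L* = 98, K* = 49

With a fixed-proportions technology, the cost-minimizing bundle uses no slack in either input: L/2 = K = y.
So L = 2·49 = 98 and K = 49.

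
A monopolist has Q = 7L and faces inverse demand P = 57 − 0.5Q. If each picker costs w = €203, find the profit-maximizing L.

Marginal revenue from the inverse demand is MR = 57 − Q.
The marginal product is MP_L = 7.
A monopolist hires until marginal revenue product equals the wage: MR·MP_L = w.
(57 − 7L)·7 = 203, so L = 4.

L* = 4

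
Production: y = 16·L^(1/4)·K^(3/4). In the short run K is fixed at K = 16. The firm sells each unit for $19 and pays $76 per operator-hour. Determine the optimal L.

With K = 16, MP_L = (1/4)·16·L^(-3/4)·16^(3/4) = 32·L^(-3/4).
Profit maximization for a price taker requires P·MP_L = w: 19·32·L^(-3/4) = 76.
So L^(-3/4) = 0.125, which gives L = 16.

L* = 16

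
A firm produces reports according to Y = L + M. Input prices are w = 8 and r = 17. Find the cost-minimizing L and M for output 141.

The inputs are perfect substitutes, so the firm uses whichever has the lower cost per unit of output.
Cost per unit of output via L is 8; via M it is 17. L is cheaper.
Producing Y = 141 with L alone: L = 141, M = 0.

L* = 141, M* = 0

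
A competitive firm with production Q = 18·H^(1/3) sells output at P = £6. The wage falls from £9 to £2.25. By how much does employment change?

ΔH = 56

From P·MP_H = w with MP_H = 6·H^(-2/3), the labor demand is H(w) = (36/w)^(3/2).
At w = 9: H = 8. At w = 2.25: H = 64.
ΔH = 64 − 8 = 56.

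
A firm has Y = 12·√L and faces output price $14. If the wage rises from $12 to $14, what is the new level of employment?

L* = 36

From P·MP_L = w with MP_L = 6·L^(-1/2), the labor demand is L(w) = (84/w)^(2).
At w = 12: L = 49. At w = 14: L = 36.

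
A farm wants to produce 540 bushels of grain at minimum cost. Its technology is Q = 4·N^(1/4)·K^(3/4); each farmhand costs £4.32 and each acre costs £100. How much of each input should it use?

N* = 625, K* = 81

Cost minimization requires the marginal rate of technical substitution to equal the input-price ratio: MP_N/MP_K = w/r.
Here MP_N/MP_K = (1/4)·(K/N)/(3/4) = (1/3)·(K/N). Setting this equal to 4.32/100 = 0.0432 gives K = 0.1296N.
Substituting into Q = 540: 4·N^(1/4)·(0.1296N)^(3/4) = 540.
Solving, N = 625 and K = 81.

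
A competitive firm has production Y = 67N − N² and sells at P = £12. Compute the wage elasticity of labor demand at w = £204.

From P·MP_N = w with MP_N = 67 − 2N, labor demand is N(w) = (67 − w/12)/2.
dN/dw = −1/(24) = -1/24.
At w = 204, N = 25, so ε = (dN/dw)·(w/N) = (-1/24)·(204/25) = -0.34.

ε = -0.34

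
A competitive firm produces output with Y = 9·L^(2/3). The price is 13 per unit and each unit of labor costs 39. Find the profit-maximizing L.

MP_L = (2/3)·9·L^(-1/3) = 6·L^(-1/3).
Profit maximization for a price taker requires P·MP_L = w: 13·6·L^(-1/3) = 39.
So L^(-1/3) = 0.5, which gives L = 8.

L* = 8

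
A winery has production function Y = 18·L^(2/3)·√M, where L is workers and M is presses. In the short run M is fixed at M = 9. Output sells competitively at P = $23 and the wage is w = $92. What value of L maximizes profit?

L* = 729

With M = 9, MP_L = (2/3)·18·L^(-1/3)·9^(1/2) = 36·L^(-1/3).
Profit maximization for a price taker requires P·MP_L = w: 23·36·L^(-1/3) = 92.
So L^(-1/3) = 1/9, which gives L = 729.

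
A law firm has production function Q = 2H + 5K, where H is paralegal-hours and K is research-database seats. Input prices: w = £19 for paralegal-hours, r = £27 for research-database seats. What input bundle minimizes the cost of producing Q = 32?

H* = 0, K* = 6.4

The inputs are perfect substitutes, so the firm uses whichever has the lower cost per unit of output.
Cost per unit of output via H is w/2 = 9.5; via K it is r/5 = 5.4. K is cheaper.
Producing Q = 32 with K alone: H = 0, K = 6.4.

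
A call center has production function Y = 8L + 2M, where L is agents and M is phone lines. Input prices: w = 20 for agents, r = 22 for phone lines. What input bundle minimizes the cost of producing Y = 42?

The inputs are perfect substitutes, so the firm uses whichever has the lower cost per unit of output.
Cost per unit of output via L is w/8 = 2.5; via M it is r/2 = 11. L is cheaper.
Producing Y = 42 with L alone: L = 5.25, M = 0.

L* = 5.25, M* = 0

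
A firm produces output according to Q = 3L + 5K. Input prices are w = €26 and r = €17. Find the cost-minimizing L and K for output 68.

L* = 0, K* = 13.6

The inputs are perfect substitutes, so the firm uses whichever has the lower cost per unit of output.
Cost per unit of output via L is w/3 = 26/3; via K it is r/5 = 3.4. K is cheaper.
Producing Q = 68 with K alone: L = 0, K = 13.6.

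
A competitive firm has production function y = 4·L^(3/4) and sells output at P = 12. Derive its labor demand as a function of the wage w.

MP_L = (3/4)·4·L^(-1/4) = 3·L^(-1/4).
Setting P·MP_L = w: 36·L^(-1/4) = w.
Solving for L: L^(-1/4) = w/36, so L = (36/w)^(4).

L(w) = 1679616/w^(4)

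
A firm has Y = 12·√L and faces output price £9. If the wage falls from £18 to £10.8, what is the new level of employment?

L* = 25

From P·MP_L = w with MP_L = 6·L^(-1/2), the labor demand is L(w) = (54/w)^(2).
At w = 18: L = 9. At w = 10.8: L = 25.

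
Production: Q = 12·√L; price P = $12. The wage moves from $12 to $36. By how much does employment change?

ΔL = -32

From P·MP_L = w with MP_L = 6·L^(-1/2), the labor demand is L(w) = (72/w)^(2).
At w = 12: L = 36. At w = 36: L = 4.
ΔL = 4 − 36 = -32.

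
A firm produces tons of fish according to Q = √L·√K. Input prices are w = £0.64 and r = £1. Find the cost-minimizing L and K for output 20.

L* = 25, K* = 16

Cost minimization requires the marginal rate of technical substitution to equal the input-price ratio: MP_L/MP_K = w/r.
Here MP_L/MP_K = (1/2)·(K/L)/(1/2) = (K/L). Setting this equal to 0.64/1 = 0.64 gives K = 0.64L.
Substituting into Q = 20: L^(1/2)·(0.64L)^(1/2) = 20.
Solving, L = 25 and K = 16.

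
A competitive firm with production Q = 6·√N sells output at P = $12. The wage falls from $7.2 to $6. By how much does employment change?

ΔN = 11

From P·MP_N = w with MP_N = 3·N^(-1/2), the labor demand is N(w) = (36/w)^(2).
At w = 7.2: N = 25. At w = 6: N = 36.
ΔN = 36 − 25 = 11.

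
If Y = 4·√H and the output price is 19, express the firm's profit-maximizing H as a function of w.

H(w) = 1444/w²

MP_H = (1/2)·4·H^(-1/2) = 2·H^(-1/2).
Setting P·MP_H = w: 38·H^(-1/2) = w.
Solving for H: H^(-1/2) = w/38, so H = (38/w)^(2).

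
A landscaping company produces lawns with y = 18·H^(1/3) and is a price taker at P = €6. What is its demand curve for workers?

H(w) = (36/w)^(3/2)

MP_H = (1/3)·18·H^(-2/3) = 6·H^(-2/3).
Setting P·MP_H = w: 36·H^(-2/3) = w.
Solving for H: H^(-2/3) = w/36, so H = (36/w)^(3/2).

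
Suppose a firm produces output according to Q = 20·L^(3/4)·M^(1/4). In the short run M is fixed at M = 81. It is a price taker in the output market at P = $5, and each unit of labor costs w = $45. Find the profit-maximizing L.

L* = 625

With M = 81, MP_L = (3/4)·20·L^(-1/4)·81^(1/4) = 45·L^(-1/4).
Profit maximization for a price taker requires P·MP_L = w: 5·45·L^(-1/4) = 45.
So L^(-1/4) = 0.2, which gives L = 625.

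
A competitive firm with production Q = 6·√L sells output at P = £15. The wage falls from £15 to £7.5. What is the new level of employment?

L* = 36

From P·MP_L = w with MP_L = 3·L^(-1/2), the labor demand is L(w) = (45/w)^(2).
At w = 15: L = 9. At w = 7.5: L = 36.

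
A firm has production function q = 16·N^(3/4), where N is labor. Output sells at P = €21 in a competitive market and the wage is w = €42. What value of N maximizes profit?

N* = 1296

MP_N = (3/4)·16·N^(-1/4) = 12·N^(-1/4).
Profit maximization for a price taker requires P·MP_N = w: 21·12·N^(-1/4) = 42.
So N^(-1/4) = 1/6, which gives N = 1296.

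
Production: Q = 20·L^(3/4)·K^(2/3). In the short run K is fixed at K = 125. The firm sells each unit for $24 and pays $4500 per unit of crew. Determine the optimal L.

L* = 16

With K = 125, MP_L = (3/4)·20·L^(-1/4)·125^(2/3) = 375·L^(-1/4).
Profit maximization for a price taker requires P·MP_L = w: 24·375·L^(-1/4) = 4500.
So L^(-1/4) = 0.5, which gives L = 16.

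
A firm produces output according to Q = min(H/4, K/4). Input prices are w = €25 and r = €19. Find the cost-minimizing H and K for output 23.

With a fixed-proportions technology, the cost-minimizing bundle uses no slack in either input: H/4 = K/4 = Q.
So H = 4·23 = 92 and K = 4·23 = 92.

H* = 92, K* = 92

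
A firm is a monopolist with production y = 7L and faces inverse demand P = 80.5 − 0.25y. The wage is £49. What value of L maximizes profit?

Marginal revenue from the inverse demand is MR = 80.5 − 0.5y.
The marginal product is MP_L = 7.
A monopolist hires until marginal revenue product equals the wage: MR·MP_L = w.
(80.5 − 3.5L)·7 = 49, so L = 21.

L* = 21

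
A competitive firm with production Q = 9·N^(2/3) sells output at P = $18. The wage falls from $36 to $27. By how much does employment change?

From P·MP_N = w with MP_N = 6·N^(-1/3), the labor demand is N(w) = (108/w)^(3).
At w = 36: N = 27. At w = 27: N = 64.
ΔN = 64 − 27 = 37.

ΔN = 37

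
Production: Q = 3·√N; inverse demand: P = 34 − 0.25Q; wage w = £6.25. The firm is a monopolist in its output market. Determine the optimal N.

N* = 36

Marginal revenue from the inverse demand is MR = 34 − 0.5Q.
The marginal product is MP_N = 1.5·N^(-1/2).
A monopolist hires until marginal revenue product equals the wage: MR·MP_N = w.
At N, Q = 3·√N. Substituting and solving: (34 − 1.5·√N)·1.5·N^(-1/2) = 6.25 gives N = 36.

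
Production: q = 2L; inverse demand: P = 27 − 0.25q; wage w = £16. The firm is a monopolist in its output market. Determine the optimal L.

Marginal revenue from the inverse demand is MR = 27 − 0.5q.
The marginal product is MP_L = 2.
A monopolist hires until marginal revenue product equals the wage: MR·MP_L = w.
(27 − L)·2 = 16, so L = 19.

L* = 19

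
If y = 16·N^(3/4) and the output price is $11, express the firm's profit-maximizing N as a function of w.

N(w) = (132/w)^(4)

MP_N = (3/4)·16·N^(-1/4) = 12·N^(-1/4).
Setting P·MP_N = w: 132·N^(-1/4) = w.
Solving for N: N^(-1/4) = w/132, so N = (132/w)^(4).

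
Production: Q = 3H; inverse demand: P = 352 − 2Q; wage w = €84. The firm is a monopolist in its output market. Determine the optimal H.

Marginal revenue from the inverse demand is MR = 352 − 4Q.
The marginal product is MP_H = 3.
A monopolist hires until marginal revenue product equals the wage: MR·MP_H = w.
(352 − 12H)·3 = 84, so H = 27.

H* = 27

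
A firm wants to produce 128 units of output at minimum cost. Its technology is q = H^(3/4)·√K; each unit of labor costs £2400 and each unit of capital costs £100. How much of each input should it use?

Cost minimization requires the marginal rate of technical substitution to equal the input-price ratio: MP_H/MP_K = w/r.
Here MP_H/MP_K = (3/4)·(K/H)/(1/2) = 1.5·(K/H). Setting this equal to 2400/100 = 24 gives K = 16H.
Substituting into q = 128: H^(3/4)·(16H)^(1/2) = 128.
Solving, H = 16 and K = 256.

H* = 16, K* = 256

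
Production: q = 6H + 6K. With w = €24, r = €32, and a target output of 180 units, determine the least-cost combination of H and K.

H* = 30, K* = 0

The inputs are perfect substitutes, so the firm uses whichever has the lower cost per unit of output.
Cost per unit of output via H is w/6 = 4; via K it is r/6 = 16/3. H is cheaper.
Producing q = 180 with H alone: H = 30, K = 0.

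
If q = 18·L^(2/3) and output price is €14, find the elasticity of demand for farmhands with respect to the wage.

ε = -3

MP_L = (2/3)·18·L^(-1/3), so P·MP_L = w gives 168·L^(-1/3) = w.
Solving, L(w) = (168/w)^(3). This is a constant-elasticity form: L ∝ w^(−3), so ε = −3.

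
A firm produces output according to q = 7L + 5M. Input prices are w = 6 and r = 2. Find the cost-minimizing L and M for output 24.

The inputs are perfect substitutes, so the firm uses whichever has the lower cost per unit of output.
Cost per unit of output via L is w/7 = 6/7; via M it is r/5 = 0.4. M is cheaper.
Producing q = 24 with M alone: L = 0, M = 4.8.

L* = 0, M* = 4.8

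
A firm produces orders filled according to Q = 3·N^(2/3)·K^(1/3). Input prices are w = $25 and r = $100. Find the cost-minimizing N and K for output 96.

N* = 64, K* = 8

Cost minimization requires the marginal rate of technical substitution to equal the input-price ratio: MP_N/MP_K = w/r.
Here MP_N/MP_K = (2/3)·(K/N)/(1/3) = 2·(K/N). Setting this equal to 25/100 = 0.25 gives K = 0.125N.
Substituting into Q = 96: 3·N^(2/3)·(0.125N)^(1/3) = 96.
Solving, N = 64 and K = 8.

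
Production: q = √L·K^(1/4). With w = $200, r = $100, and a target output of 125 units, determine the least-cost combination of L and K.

Cost minimization requires the marginal rate of technical substitution to equal the input-price ratio: MP_L/MP_K = w/r.
Here MP_L/MP_K = (1/2)·(K/L)/(1/4) = 2·(K/L). Setting this equal to 200/100 = 2 gives K = L.
Substituting into q = 125: L^(1/2)·(L)^(1/4) = 125.
Solving, L = 625 and K = 625.

L* = 625, K* = 625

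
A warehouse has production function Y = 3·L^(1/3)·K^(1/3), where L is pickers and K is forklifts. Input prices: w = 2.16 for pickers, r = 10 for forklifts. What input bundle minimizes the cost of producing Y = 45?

Cost minimization requires the marginal rate of technical substitution to equal the input-price ratio: MP_L/MP_K = w/r.
Here MP_L/MP_K = (1/3)·(K/L)/(1/3) = (K/L). Setting this equal to 2.16/10 = 0.216 gives K = 0.216L.
Substituting into Y = 45: 3·L^(1/3)·(0.216L)^(1/3) = 45.
Solving, L = 125 and K = 27.

L* = 125, K* = 27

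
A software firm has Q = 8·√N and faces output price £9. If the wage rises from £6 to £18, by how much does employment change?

From P·MP_N = w with MP_N = 4·N^(-1/2), the labor demand is N(w) = (36/w)^(2).
At w = 6: N = 36. At w = 18: N = 4.
ΔN = 4 − 36 = -32.

ΔN = -32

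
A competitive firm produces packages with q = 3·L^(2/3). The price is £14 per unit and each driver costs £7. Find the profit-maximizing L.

L* = 64

MP_L = (2/3)·3·L^(-1/3) = 2·L^(-1/3).
Profit maximization for a price taker requires P·MP_L = w: 14·2·L^(-1/3) = 7.
So L^(-1/3) = 0.25, which gives L = 64.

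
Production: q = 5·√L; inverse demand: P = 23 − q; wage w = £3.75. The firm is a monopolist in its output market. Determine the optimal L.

Marginal revenue from the inverse demand is MR = 23 − 2q.
The marginal product is MP_L = 2.5·L^(-1/2).
A monopolist hires until marginal revenue product equals the wage: MR·MP_L = w.
At L, q = 5·√L. Substituting and solving: (23 − 10·√L)·2.5·L^(-1/2) = 3.75 gives L = 4.

L* = 4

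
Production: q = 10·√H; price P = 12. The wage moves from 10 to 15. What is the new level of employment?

H* = 16

From P·MP_H = w with MP_H = 5·H^(-1/2), the labor demand is H(w) = (60/w)^(2).
At w = 10: H = 36. At w = 15: H = 16.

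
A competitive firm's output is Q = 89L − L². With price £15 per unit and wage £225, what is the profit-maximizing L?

L* = 37

The marginal product of L is MP_L = 89 − 2L.
A price-taking firm hires until the value of the marginal product equals the wage: P·MP_L = w, so 15·(89 − 2L) = 225.
Then 89 − 2L = 15, giving L = 37.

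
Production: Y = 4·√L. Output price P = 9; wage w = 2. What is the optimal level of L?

MP_L = (1/2)·4·L^(-1/2) = 2·L^(-1/2).
Profit maximization for a price taker requires P·MP_L = w: 9·2·L^(-1/2) = 2.
So L^(-1/2) = 1/9, which gives L = 81.

L* = 81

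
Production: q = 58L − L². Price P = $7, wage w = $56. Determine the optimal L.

L* = 25

The marginal product of L is MP_L = 58 − 2L.
A price-taking firm hires until the value of the marginal product equals the wage: P·MP_L = w, so 7·(58 − 2L) = 56.
Then 58 − 2L = 8, giving L = 25.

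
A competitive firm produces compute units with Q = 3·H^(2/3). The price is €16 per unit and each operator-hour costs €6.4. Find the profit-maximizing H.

H* = 125

MP_H = (2/3)·3·H^(-1/3) = 2·H^(-1/3).
Profit maximization for a price taker requires P·MP_H = w: 16·2·H^(-1/3) = 6.4.
So H^(-1/3) = 0.2, which gives H = 125.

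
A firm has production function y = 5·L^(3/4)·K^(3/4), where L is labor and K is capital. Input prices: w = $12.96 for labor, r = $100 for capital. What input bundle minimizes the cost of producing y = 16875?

Cost minimization requires the marginal rate of technical substitution to equal the input-price ratio: MP_L/MP_K = w/r.
Here MP_L/MP_K = (3/4)·(K/L)/(3/4) = (K/L). Setting this equal to 12.96/100 = 0.1296 gives K = 0.1296L.
Substituting into y = 16875: 5·L^(3/4)·(0.1296L)^(3/4) = 16875.
Solving, L = 625 and K = 81.

L* = 625, K* = 81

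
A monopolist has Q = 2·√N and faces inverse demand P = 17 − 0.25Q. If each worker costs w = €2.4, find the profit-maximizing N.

Marginal revenue from the inverse demand is MR = 17 − 0.5Q.
The marginal product is MP_N = N^(-1/2).
A monopolist hires until marginal revenue product equals the wage: MR·MP_N = w.
At N, Q = 2·√N. Substituting and solving: (17 − √N)·N^(-1/2) = 2.4 gives N = 25.

N* = 25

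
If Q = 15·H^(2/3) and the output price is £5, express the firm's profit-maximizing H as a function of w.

MP_H = (2/3)·15·H^(-1/3) = 10·H^(-1/3).
Setting P·MP_H = w: 50·H^(-1/3) = w.
Solving for H: H^(-1/3) = w/50, so H = (50/w)^(3).

H(w) = 125000/w³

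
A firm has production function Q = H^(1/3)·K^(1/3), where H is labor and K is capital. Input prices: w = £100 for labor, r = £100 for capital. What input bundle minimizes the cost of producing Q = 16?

Cost minimization requires the marginal rate of technical substitution to equal the input-price ratio: MP_H/MP_K = w/r.
Here MP_H/MP_K = (1/3)·(K/H)/(1/3) = (K/H). Setting this equal to 100/100 = 1 gives K = H.
Substituting into Q = 16: H^(1/3)·(H)^(1/3) = 16.
Solving, H = 64 and K = 64.

H* = 64, K* = 64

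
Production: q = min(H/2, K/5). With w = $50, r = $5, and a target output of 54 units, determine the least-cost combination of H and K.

H* = 108, K* = 270

With a fixed-proportions technology, the cost-minimizing bundle uses no slack in either input: H/2 = K/5 = q.
So H = 2·54 = 108 and K = 5·54 = 270.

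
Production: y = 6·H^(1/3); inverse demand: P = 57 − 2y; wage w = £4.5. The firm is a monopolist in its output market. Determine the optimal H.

H* = 8

Marginal revenue from the inverse demand is MR = 57 − 4y.
The marginal product is MP_H = 2·H^(-2/3).
A monopolist hires until marginal revenue product equals the wage: MR·MP_H = w.
At H, y = 6·H^(1/3). Substituting and solving: (57 − 24·H^(1/3))·2·H^(-2/3) = 4.5 gives H = 8.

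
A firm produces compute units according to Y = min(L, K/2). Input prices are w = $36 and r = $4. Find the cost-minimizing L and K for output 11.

L* = 11, K* = 22

With a fixed-proportions technology, the cost-minimizing bundle uses no slack in either input: L = K/2 = Y.
So L = 11 and K = 2·11 = 22.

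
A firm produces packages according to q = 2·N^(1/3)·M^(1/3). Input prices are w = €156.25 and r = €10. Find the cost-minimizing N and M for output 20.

N* = 8, M* = 125

Cost minimization requires the marginal rate of technical substitution to equal the input-price ratio: MP_N/MP_M = w/r.
Here MP_N/MP_M = (1/3)·(M/N)/(1/3) = (M/N). Setting this equal to 156.25/10 = 15.625 gives M = 15.625N.
Substituting into q = 20: 2·N^(1/3)·(15.625N)^(1/3) = 20.
Solving, N = 8 and M = 125.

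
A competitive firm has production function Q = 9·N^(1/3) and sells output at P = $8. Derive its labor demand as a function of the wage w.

N(w) = (24/w)^(3/2)

MP_N = (1/3)·9·N^(-2/3) = 3·N^(-2/3).
Setting P·MP_N = w: 24·N^(-2/3) = w.
Solving for N: N^(-2/3) = w/24, so N = (24/w)^(3/2).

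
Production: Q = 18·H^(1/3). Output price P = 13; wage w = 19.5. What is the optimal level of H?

MP_H = (1/3)·18·H^(-2/3) = 6·H^(-2/3).
Profit maximization for a price taker requires P·MP_H = w: 13·6·H^(-2/3) = 19.5.
So H^(-2/3) = 0.25, which gives H = 8.

H* = 8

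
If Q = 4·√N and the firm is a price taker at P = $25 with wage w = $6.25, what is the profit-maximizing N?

MP_N = (1/2)·4·N^(-1/2) = 2·N^(-1/2).
Profit maximization for a price taker requires P·MP_N = w: 25·2·N^(-1/2) = 6.25.
So N^(-1/2) = 0.125, which gives N = 64.

N* = 64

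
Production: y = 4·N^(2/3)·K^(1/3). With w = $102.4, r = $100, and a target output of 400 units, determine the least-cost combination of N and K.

Cost minimization requires the marginal rate of technical substitution to equal the input-price ratio: MP_N/MP_K = w/r.
Here MP_N/MP_K = (2/3)·(K/N)/(1/3) = 2·(K/N). Setting this equal to 102.4/100 = 1.024 gives K = 0.512N.
Substituting into y = 400: 4·N^(2/3)·(0.512N)^(1/3) = 400.
Solving, N = 125 and K = 64.

N* = 125, K* = 64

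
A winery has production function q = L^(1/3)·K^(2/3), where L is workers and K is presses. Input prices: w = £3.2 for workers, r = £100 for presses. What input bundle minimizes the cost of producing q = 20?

Cost minimization requires the marginal rate of technical substitution to equal the input-price ratio: MP_L/MP_K = w/r.
Here MP_L/MP_K = (1/3)·(K/L)/(2/3) = 0.5·(K/L). Setting this equal to 3.2/100 = 0.032 gives K = 0.064L.
Substituting into q = 20: L^(1/3)·(0.064L)^(2/3) = 20.
Solving, L = 125 and K = 8.

L* = 125, K* = 8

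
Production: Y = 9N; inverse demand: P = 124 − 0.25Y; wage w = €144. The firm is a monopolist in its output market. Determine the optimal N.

N* = 24

Marginal revenue from the inverse demand is MR = 124 − 0.5Y.
The marginal product is MP_N = 9.
A monopolist hires until marginal revenue product equals the wage: MR·MP_N = w.
(124 − 4.5N)·9 = 144, so N = 24.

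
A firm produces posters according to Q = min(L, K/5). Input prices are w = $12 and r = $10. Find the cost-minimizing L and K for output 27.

L* = 27, K* = 135

With a fixed-proportions technology, the cost-minimizing bundle uses no slack in either input: L = K/5 = Q.
So L = 27 and K = 5·27 = 135.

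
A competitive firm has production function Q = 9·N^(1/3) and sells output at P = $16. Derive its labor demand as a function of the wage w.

N(w) = (48/w)^(3/2)

MP_N = (1/3)·9·N^(-2/3) = 3·N^(-2/3).
Setting P·MP_N = w: 48·N^(-2/3) = w.
Solving for N: N^(-2/3) = w/48, so N = (48/w)^(3/2).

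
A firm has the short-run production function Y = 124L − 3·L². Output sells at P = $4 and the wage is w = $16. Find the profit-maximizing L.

The marginal product of L is MP_L = 124 − 6L.
A price-taking firm hires until the value of the marginal product equals the wage: P·MP_L = w, so 4·(124 − 6L) = 16.
Then 124 − 6L = 4, giving L = 20.

L* = 20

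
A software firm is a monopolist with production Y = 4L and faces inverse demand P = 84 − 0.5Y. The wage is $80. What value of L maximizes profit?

Marginal revenue from the inverse demand is MR = 84 − Y.
The marginal product is MP_L = 4.
A monopolist hires until marginal revenue product equals the wage: MR·MP_L = w.
(84 − 4L)·4 = 80, so L = 16.

L* = 16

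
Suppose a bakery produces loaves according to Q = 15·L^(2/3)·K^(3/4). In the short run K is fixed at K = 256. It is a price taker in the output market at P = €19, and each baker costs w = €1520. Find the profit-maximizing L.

L* = 512

With K = 256, MP_L = (2/3)·15·L^(-1/3)·256^(3/4) = 640·L^(-1/3).
Profit maximization for a price taker requires P·MP_L = w: 19·640·L^(-1/3) = 1520.
So L^(-1/3) = 0.125, which gives L = 512.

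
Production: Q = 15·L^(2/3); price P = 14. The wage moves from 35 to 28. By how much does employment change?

From P·MP_L = w with MP_L = 10·L^(-1/3), the labor demand is L(w) = (140/w)^(3).
At w = 35: L = 64. At w = 28: L = 125.
ΔL = 125 − 64 = 61.

ΔL = 61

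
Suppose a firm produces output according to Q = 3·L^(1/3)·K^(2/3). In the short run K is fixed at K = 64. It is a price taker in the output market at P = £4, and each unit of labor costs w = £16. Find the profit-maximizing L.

With K = 64, MP_L = (1/3)·3·L^(-2/3)·64^(2/3) = 16·L^(-2/3).
Profit maximization for a price taker requires P·MP_L = w: 4·16·L^(-2/3) = 16.
So L^(-2/3) = 0.25, which gives L = 8.

L* = 8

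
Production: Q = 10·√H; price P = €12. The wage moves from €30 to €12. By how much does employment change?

ΔH = 21

From P·MP_H = w with MP_H = 5·H^(-1/2), the labor demand is H(w) = (60/w)^(2).
At w = 30: H = 4. At w = 12: H = 25.
ΔH = 25 − 4 = 21.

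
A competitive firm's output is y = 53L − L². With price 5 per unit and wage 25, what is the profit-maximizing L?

L* = 24

The marginal product of L is MP_L = 53 − 2L.
A price-taking firm hires until the value of the marginal product equals the wage: P·MP_L = w, so 5·(53 − 2L) = 25.
Then 53 − 2L = 5, giving L = 24.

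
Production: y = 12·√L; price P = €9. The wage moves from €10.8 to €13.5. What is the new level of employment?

L* = 16

From P·MP_L = w with MP_L = 6·L^(-1/2), the labor demand is L(w) = (54/w)^(2).
At w = 10.8: L = 25. At w = 13.5: L = 16.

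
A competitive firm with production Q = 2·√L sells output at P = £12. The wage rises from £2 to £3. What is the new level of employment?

L* = 16

From P·MP_L = w with MP_L = L^(-1/2), the labor demand is L(w) = (12/w)^(2).
At w = 2: L = 36. At w = 3: L = 16.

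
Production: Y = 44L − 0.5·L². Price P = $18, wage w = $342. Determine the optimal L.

The marginal product of L is MP_L = 44 − L.
A price-taking firm hires until the value of the marginal product equals the wage: P·MP_L = w, so 18·(44 − L) = 342.
Then 44 − L = 19, giving L = 25.

L* = 25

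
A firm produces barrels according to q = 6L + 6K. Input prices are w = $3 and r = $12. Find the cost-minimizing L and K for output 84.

L* = 14, K* = 0

The inputs are perfect substitutes, so the firm uses whichever has the lower cost per unit of output.
Cost per unit of output via L is w/6 = 0.5; via K it is r/6 = 2. L is cheaper.
Producing q = 84 with L alone: L = 14, K = 0.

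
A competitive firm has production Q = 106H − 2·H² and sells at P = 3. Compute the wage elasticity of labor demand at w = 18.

From P·MP_H = w with MP_H = 106 − 4H, labor demand is H(w) = (106 − w/3)/4.
dH/dw = −1/(12) = -1/12.
At w = 18, H = 25, so ε = (dH/dw)·(w/H) = (-1/12)·(18/25) = -0.06.

ε = -0.06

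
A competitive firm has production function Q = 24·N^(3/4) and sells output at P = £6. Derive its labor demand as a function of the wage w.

MP_N = (3/4)·24·N^(-1/4) = 18·N^(-1/4).
Setting P·MP_N = w: 108·N^(-1/4) = w.
Solving for N: N^(-1/4) = w/108, so N = (108/w)^(4).

N(w) = (108/w)^(4)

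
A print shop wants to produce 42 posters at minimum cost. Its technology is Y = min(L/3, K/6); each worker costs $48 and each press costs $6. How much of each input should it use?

L* = 126, K* = 252

With a fixed-proportions technology, the cost-minimizing bundle uses no slack in either input: L/3 = K/6 = Y.
So L = 3·42 = 126 and K = 6·42 = 252.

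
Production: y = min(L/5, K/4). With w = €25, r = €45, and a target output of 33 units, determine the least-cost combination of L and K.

L* = 165, K* = 132

With a fixed-proportions technology, the cost-minimizing bundle uses no slack in either input: L/5 = K/4 = y.
So L = 5·33 = 165 and K = 4·33 = 132.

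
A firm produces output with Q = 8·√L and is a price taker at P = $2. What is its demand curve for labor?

MP_L = (1/2)·8·L^(-1/2) = 4·L^(-1/2).
Setting P·MP_L = w: 8·L^(-1/2) = w.
Solving for L: L^(-1/2) = w/8, so L = (8/w)^(2).

L(w) = 64/w²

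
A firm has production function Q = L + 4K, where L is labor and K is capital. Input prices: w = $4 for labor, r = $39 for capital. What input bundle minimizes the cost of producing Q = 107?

L* = 107, K* = 0

The inputs are perfect substitutes, so the firm uses whichever has the lower cost per unit of output.
Cost per unit of output via L is 4; via K it is 9.75. L is cheaper.
Producing Q = 107 with L alone: L = 107, K = 0.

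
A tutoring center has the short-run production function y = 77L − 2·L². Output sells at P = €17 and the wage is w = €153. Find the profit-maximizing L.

L* = 17

The marginal product of L is MP_L = 77 − 4L.
A price-taking firm hires until the value of the marginal product equals the wage: P·MP_L = w, so 17·(77 − 4L) = 153.
Then 77 − 4L = 9, giving L = 17.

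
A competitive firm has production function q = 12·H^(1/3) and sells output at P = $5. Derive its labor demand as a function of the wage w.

MP_H = (1/3)·12·H^(-2/3) = 4·H^(-2/3).
Setting P·MP_H = w: 20·H^(-2/3) = w.
Solving for H: H^(-2/3) = w/20, so H = (20/w)^(3/2).

H(w) = (20/w)^(3/2)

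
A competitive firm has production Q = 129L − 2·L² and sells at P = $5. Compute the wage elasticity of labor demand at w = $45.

From P·MP_L = w with MP_L = 129 − 4L, labor demand is L(w) = (129 − w/5)/4.
dL/dw = −1/(20) = -0.05.
At w = 45, L = 30, so ε = (dL/dw)·(w/L) = (-0.05)·(45/30) = -0.075.

ε = -0.075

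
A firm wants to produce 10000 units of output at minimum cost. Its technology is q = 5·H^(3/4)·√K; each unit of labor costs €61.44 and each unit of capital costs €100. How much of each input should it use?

H* = 625, K* = 256

Cost minimization requires the marginal rate of technical substitution to equal the input-price ratio: MP_H/MP_K = w/r.
Here MP_H/MP_K = (3/4)·(K/H)/(1/2) = 1.5·(K/H). Setting this equal to 61.44/100 = 0.6144 gives K = 0.4096H.
Substituting into q = 10000: 5·H^(3/4)·(0.4096H)^(1/2) = 10000.
Solving, H = 625 and K = 256.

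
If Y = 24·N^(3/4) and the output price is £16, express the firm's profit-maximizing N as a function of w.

MP_N = (3/4)·24·N^(-1/4) = 18·N^(-1/4).
Setting P·MP_N = w: 288·N^(-1/4) = w.
Solving for N: N^(-1/4) = w/288, so N = (288/w)^(4).

N(w) = (288/w)^(4)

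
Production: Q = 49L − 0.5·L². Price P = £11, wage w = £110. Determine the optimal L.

The marginal product of L is MP_L = 49 − L.
A price-taking firm hires until the value of the marginal product equals the wage: P·MP_L = w, so 11·(49 − L) = 110.
Then 49 − L = 10, giving L = 39.

L* = 39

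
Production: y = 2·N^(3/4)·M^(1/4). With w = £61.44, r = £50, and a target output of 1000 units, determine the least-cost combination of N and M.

Cost minimization requires the marginal rate of technical substitution to equal the input-price ratio: MP_N/MP_M = w/r.
Here MP_N/MP_M = (3/4)·(M/N)/(1/4) = 3·(M/N). Setting this equal to 61.44/50 = 1.2288 gives M = 0.4096N.
Substituting into y = 1000: 2·N^(3/4)·(0.4096N)^(1/4) = 1000.
Solving, N = 625 and M = 256.

N* = 625, M* = 256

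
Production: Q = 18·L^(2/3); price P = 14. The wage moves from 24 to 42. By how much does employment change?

From P·MP_L = w with MP_L = 12·L^(-1/3), the labor demand is L(w) = (168/w)^(3).
At w = 24: L = 343. At w = 42: L = 64.
ΔL = 64 − 343 = -279.

ΔL = -279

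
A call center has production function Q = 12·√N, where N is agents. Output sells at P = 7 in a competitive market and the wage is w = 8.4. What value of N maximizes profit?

MP_N = (1/2)·12·N^(-1/2) = 6·N^(-1/2).
Profit maximization for a price taker requires P·MP_N = w: 7·6·N^(-1/2) = 8.4.
So N^(-1/2) = 0.2, which gives N = 25.

N* = 25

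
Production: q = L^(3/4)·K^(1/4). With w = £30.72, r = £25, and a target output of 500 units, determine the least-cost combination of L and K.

L* = 625, K* = 256

Cost minimization requires the marginal rate of technical substitution to equal the input-price ratio: MP_L/MP_K = w/r.
Here MP_L/MP_K = (3/4)·(K/L)/(1/4) = 3·(K/L). Setting this equal to 30.72/25 = 1.2288 gives K = 0.4096L.
Substituting into q = 500: L^(3/4)·(0.4096L)^(1/4) = 500.
Solving, L = 625 and K = 256.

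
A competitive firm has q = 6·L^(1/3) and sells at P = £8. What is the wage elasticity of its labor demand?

ε = -1.5

MP_L = (1/3)·6·L^(-2/3), so P·MP_L = w gives 16·L^(-2/3) = w.
Solving, L(w) = (16/w)^(3/2). This is a constant-elasticity form: L ∝ w^(−3/2), so ε = −3/2.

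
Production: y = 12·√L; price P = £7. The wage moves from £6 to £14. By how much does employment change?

From P·MP_L = w with MP_L = 6·L^(-1/2), the labor demand is L(w) = (42/w)^(2).
At w = 6: L = 49. At w = 14: L = 9.
ΔL = 9 − 49 = -40.

ΔL = -40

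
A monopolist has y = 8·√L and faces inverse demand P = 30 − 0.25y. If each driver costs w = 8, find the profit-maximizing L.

L* = 25

Marginal revenue from the inverse demand is MR = 30 − 0.5y.
The marginal product is MP_L = 4·L^(-1/2).
A monopolist hires until marginal revenue product equals the wage: MR·MP_L = w.
At L, y = 8·√L. Substituting and solving: (30 − 4·√L)·4·L^(-1/2) = 8 gives L = 25.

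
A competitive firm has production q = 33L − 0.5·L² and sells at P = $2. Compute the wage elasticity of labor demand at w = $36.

From P·MP_L = w with MP_L = 33 − L, labor demand is L(w) = 33 − w/2.
dL/dw = −1/(2) = -0.5.
At w = 36, L = 15, so ε = (dL/dw)·(w/L) = (-0.5)·(36/15) = -1.2.

ε = -1.2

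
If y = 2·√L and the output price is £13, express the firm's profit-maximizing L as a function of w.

MP_L = (1/2)·2·L^(-1/2) = L^(-1/2).
Setting P·MP_L = w: 13·L^(-1/2) = w.
Solving for L: L^(-1/2) = w/13, so L = (13/w)^(2).

L(w) = 169/w²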